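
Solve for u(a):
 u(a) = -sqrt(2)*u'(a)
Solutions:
 u(a) = C1*exp(-sqrt(2)*a/2)


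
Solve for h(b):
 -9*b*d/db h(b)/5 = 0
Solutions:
 h(b) = C1


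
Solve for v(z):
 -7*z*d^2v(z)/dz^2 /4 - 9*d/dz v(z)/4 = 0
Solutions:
 v(z) = C1 + C2/z^(2/7)


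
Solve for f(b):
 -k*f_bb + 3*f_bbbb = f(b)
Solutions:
 f(b) = C1*exp(-sqrt(6)*b*sqrt(k - sqrt(k^2 + 12))/6) + C2*exp(sqrt(6)*b*sqrt(k - sqrt(k^2 + 12))/6) + C3*exp(-sqrt(6)*b*sqrt(k + sqrt(k^2 + 12))/6) + C4*exp(sqrt(6)*b*sqrt(k + sqrt(k^2 + 12))/6)


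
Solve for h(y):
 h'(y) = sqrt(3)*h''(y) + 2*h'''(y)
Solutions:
 h(y) = C1 + C2*exp(y*(-sqrt(3) + sqrt(11))/4) + C3*exp(-y*(sqrt(3) + sqrt(11))/4)


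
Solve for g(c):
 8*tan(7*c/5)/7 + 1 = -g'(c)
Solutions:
 g(c) = C1 - c + 40*log(cos(7*c/5))/49


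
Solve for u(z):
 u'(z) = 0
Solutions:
 u(z) = C1


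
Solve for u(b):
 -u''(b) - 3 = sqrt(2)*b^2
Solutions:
 u(b) = C1 + C2*b - sqrt(2)*b^4/12 - 3*b^2/2


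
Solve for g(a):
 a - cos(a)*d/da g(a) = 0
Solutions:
 g(a) = C1 + Integral(a/cos(a), a)


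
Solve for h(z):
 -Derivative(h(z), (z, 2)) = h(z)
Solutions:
 h(z) = C1*sin(z) + C2*cos(z)


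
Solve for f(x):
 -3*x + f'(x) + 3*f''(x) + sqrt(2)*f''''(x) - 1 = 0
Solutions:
 f(x) = C1 + C2*exp(x*(-2*2^(1/6)/(sqrt(2) + 2*sqrt(1/2 + sqrt(2)))^(1/3) + 2^(1/3)*(sqrt(2) + 2*sqrt(1/2 + sqrt(2)))^(1/3))/4)*sin(sqrt(3)*x*(18*2^(1/6)/(27*sqrt(2) + 2*sqrt(729/2 + 729*sqrt(2)))^(1/3) + 2^(1/3)*(27*sqrt(2) + 2*sqrt(729/2 + 729*sqrt(2)))^(1/3))/12) + C3*exp(x*(-2*2^(1/6)/(sqrt(2) + 2*sqrt(1/2 + sqrt(2)))^(1/3) + 2^(1/3)*(sqrt(2) + 2*sqrt(1/2 + sqrt(2)))^(1/3))/4)*cos(sqrt(3)*x*(18*2^(1/6)/(27*sqrt(2) + 2*sqrt(729/2 + 729*sqrt(2)))^(1/3) + 2^(1/3)*(27*sqrt(2) + 2*sqrt(729/2 + 729*sqrt(2)))^(1/3))/12) + C4*exp(x*(-2^(1/3)*(sqrt(2) + 2*sqrt(1/2 + sqrt(2)))^(1/3)/2 + 2^(1/6)/(sqrt(2) + 2*sqrt(1/2 + sqrt(2)))^(1/3))) + 3*x^2/2 - 8*x


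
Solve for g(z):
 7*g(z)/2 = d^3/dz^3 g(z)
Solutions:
 g(z) = C3*exp(2^(2/3)*7^(1/3)*z/2) + (C1*sin(2^(2/3)*sqrt(3)*7^(1/3)*z/4) + C2*cos(2^(2/3)*sqrt(3)*7^(1/3)*z/4))*exp(-2^(2/3)*7^(1/3)*z/4)


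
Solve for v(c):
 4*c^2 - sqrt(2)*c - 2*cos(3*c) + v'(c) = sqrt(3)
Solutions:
 v(c) = C1 - 4*c^3/3 + sqrt(2)*c^2/2 + sqrt(3)*c + 2*sin(3*c)/3


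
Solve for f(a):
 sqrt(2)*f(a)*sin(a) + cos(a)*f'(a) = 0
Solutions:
 f(a) = C1*cos(a)^(sqrt(2))


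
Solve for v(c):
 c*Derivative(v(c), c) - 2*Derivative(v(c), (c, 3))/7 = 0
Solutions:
 v(c) = C1 + Integral(C2*airyai(2^(2/3)*7^(1/3)*c/2) + C3*airybi(2^(2/3)*7^(1/3)*c/2), c)


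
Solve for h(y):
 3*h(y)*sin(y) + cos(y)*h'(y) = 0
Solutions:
 h(y) = C1*cos(y)^3


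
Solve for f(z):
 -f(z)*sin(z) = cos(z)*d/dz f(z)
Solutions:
 f(z) = C1*cos(z)


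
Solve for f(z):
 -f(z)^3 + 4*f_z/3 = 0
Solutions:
 f(z) = -sqrt(2)*sqrt(-1/(C1 + 3*z))
 f(z) = sqrt(2)*sqrt(-1/(C1 + 3*z))


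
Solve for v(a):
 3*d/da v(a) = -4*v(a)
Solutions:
 v(a) = C1*exp(-4*a/3)


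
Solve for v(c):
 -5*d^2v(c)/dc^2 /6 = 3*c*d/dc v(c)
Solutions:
 v(c) = C1 + C2*erf(3*sqrt(5)*c/5)


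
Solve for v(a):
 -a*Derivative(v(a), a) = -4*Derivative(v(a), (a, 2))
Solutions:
 v(a) = C1 + C2*erfi(sqrt(2)*a/4)


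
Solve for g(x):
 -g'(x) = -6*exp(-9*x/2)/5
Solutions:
 g(x) = C1 - 4*exp(-9*x/2)/15


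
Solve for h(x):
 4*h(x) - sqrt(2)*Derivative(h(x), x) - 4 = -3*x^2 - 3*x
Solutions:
 h(x) = C1*exp(2*sqrt(2)*x) - 3*x^2/4 - 3*x/4 - 3*sqrt(2)*x/8 - 3*sqrt(2)/16 + 13/16


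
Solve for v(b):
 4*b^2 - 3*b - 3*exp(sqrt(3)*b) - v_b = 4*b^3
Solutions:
 v(b) = C1 - b^4 + 4*b^3/3 - 3*b^2/2 - sqrt(3)*exp(sqrt(3)*b)


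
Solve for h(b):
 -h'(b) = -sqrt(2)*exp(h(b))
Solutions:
 h(b) = log(-1/(C1 + sqrt(2)*b))


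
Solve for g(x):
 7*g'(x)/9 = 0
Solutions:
 g(x) = C1


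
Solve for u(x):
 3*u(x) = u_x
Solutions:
 u(x) = C1*exp(3*x)


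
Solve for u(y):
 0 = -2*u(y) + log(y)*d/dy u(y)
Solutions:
 u(y) = C1*exp(2*li(y))


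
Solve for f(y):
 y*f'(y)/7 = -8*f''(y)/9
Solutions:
 f(y) = C1 + C2*erf(3*sqrt(7)*y/28)


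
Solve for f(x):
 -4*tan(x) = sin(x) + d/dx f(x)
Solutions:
 f(x) = C1 + 4*log(cos(x)) + cos(x)


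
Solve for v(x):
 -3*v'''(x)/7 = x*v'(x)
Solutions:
 v(x) = C1 + Integral(C2*airyai(-3^(2/3)*7^(1/3)*x/3) + C3*airybi(-3^(2/3)*7^(1/3)*x/3), x)


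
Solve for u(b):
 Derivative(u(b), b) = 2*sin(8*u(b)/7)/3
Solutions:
 -2*b/3 + 7*log(cos(8*u(b)/7) - 1)/16 - 7*log(cos(8*u(b)/7) + 1)/16 = C1


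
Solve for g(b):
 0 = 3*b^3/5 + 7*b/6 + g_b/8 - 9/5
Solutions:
 g(b) = C1 - 6*b^4/5 - 14*b^2/3 + 72*b/5


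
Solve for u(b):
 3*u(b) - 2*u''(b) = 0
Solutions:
 u(b) = C1*exp(-sqrt(6)*b/2) + C2*exp(sqrt(6)*b/2)


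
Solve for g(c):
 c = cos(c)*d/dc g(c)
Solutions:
 g(c) = C1 + Integral(c/cos(c), c)


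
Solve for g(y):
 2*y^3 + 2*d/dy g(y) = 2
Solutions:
 g(y) = C1 - y^4/4 + y


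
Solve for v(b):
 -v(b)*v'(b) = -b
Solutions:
 v(b) = -sqrt(C1 + b^2)
 v(b) = sqrt(C1 + b^2)


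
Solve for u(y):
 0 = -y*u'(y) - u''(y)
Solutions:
 u(y) = C1 + C2*erf(sqrt(2)*y/2)


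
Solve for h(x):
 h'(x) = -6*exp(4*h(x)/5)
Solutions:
 h(x) = 5*log(-(1/(C1 + 24*x))^(1/4)) + 5*log(5)/4
 h(x) = 5*log(1/(C1 + 24*x))/4 + 5*log(5)/4
 h(x) = 5*log(-I*(1/(C1 + 24*x))^(1/4)) + 5*log(5)/4
 h(x) = 5*log(I*(1/(C1 + 24*x))^(1/4)) + 5*log(5)/4


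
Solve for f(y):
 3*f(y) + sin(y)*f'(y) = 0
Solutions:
 f(y) = C1*(cos(y) + 1)^(3/2)/(cos(y) - 1)^(3/2)


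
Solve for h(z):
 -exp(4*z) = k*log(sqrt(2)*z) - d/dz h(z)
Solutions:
 h(z) = C1 + k*z*log(z) + k*z*(-1 + log(2)/2) + exp(4*z)/4


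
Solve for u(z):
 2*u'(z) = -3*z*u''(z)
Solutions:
 u(z) = C1 + C2*z^(1/3)


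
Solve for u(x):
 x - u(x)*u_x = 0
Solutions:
 u(x) = -sqrt(C1 + x^2)
 u(x) = sqrt(C1 + x^2)


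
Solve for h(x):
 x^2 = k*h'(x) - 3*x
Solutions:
 h(x) = C1 + x^3/(3*k) + 3*x^2/(2*k)


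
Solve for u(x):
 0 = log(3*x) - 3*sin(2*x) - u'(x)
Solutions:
 u(x) = C1 + x*log(x) - x + x*log(3) + 3*cos(2*x)/2


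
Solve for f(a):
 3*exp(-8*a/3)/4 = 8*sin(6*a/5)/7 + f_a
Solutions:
 f(a) = C1 + 20*cos(6*a/5)/21 - 9*exp(-8*a/3)/32


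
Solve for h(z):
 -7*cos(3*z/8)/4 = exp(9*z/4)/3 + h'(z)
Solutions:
 h(z) = C1 - 4*exp(9*z/4)/27 - 14*sin(3*z/8)/3


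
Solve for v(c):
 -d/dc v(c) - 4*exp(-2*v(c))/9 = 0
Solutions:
 v(c) = log(-sqrt(C1 - 8*c)) - log(3)
 v(c) = log(C1 - 8*c)/2 - log(3)


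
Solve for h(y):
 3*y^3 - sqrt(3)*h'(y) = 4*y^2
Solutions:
 h(y) = C1 + sqrt(3)*y^4/4 - 4*sqrt(3)*y^3/9


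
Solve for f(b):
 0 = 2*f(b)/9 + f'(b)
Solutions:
 f(b) = C1*exp(-2*b/9)


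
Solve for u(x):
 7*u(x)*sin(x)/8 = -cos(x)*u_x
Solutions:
 u(x) = C1*cos(x)^(7/8)


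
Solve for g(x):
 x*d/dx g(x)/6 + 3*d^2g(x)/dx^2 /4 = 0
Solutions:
 g(x) = C1 + C2*erf(x/3)


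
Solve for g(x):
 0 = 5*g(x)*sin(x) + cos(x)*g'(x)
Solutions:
 g(x) = C1*cos(x)^5


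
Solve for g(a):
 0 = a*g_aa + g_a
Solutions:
 g(a) = C1 + C2*log(a)


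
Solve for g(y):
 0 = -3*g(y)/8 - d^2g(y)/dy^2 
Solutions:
 g(y) = C1*sin(sqrt(6)*y/4) + C2*cos(sqrt(6)*y/4)


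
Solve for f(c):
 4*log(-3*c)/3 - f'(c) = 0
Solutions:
 f(c) = C1 + 4*c*log(-c)/3 + 4*c*(-1 + log(3))/3


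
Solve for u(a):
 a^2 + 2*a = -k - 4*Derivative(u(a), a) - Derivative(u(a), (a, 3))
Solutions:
 u(a) = C1 + C2*sin(2*a) + C3*cos(2*a) - a^3/12 - a^2/4 - a*k/4 + a/8


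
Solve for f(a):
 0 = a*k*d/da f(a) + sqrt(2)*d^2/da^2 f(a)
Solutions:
 f(a) = Piecewise((-2^(3/4)*sqrt(pi)*C1*erf(2^(1/4)*a*sqrt(k)/2)/(2*sqrt(k)) - C2, (k > 0) | (k < 0)), (-C1*a - C2, True))


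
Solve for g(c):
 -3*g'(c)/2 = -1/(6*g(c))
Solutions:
 g(c) = -sqrt(C1 + 2*c)/3
 g(c) = sqrt(C1 + 2*c)/3


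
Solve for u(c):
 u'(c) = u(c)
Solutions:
 u(c) = C1*exp(c)


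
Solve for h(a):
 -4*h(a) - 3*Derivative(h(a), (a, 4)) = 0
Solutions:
 h(a) = (C1*sin(3^(3/4)*a/3) + C2*cos(3^(3/4)*a/3))*exp(-3^(3/4)*a/3) + (C3*sin(3^(3/4)*a/3) + C4*cos(3^(3/4)*a/3))*exp(3^(3/4)*a/3)


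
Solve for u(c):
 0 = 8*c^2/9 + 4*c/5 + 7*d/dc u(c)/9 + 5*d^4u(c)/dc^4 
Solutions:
 u(c) = C1 + C4*exp(-525^(1/3)*c/15) - 8*c^3/21 - 18*c^2/35 + (C2*sin(175^(1/3)*3^(5/6)*c/30) + C3*cos(175^(1/3)*3^(5/6)*c/30))*exp(525^(1/3)*c/30)


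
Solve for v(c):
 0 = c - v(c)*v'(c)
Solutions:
 v(c) = -sqrt(C1 + c^2)
 v(c) = sqrt(C1 + c^2)


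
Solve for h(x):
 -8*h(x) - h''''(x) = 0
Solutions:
 h(x) = (C1*sin(2^(1/4)*x) + C2*cos(2^(1/4)*x))*exp(-2^(1/4)*x) + (C3*sin(2^(1/4)*x) + C4*cos(2^(1/4)*x))*exp(2^(1/4)*x)


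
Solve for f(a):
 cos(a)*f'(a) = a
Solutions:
 f(a) = C1 + Integral(a/cos(a), a)


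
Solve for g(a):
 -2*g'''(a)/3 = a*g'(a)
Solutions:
 g(a) = C1 + Integral(C2*airyai(-2^(2/3)*3^(1/3)*a/2) + C3*airybi(-2^(2/3)*3^(1/3)*a/2), a)


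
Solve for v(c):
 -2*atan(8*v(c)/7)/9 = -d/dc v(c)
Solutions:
 Integral(1/atan(8*_y/7), (_y, v(c))) = C1 + 2*c/9


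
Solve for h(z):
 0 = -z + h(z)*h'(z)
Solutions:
 h(z) = -sqrt(C1 + z^2)
 h(z) = sqrt(C1 + z^2)


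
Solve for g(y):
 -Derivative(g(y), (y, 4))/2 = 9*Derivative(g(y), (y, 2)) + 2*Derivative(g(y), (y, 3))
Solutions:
 g(y) = C1 + C2*y + (C3*sin(sqrt(14)*y) + C4*cos(sqrt(14)*y))*exp(-2*y)


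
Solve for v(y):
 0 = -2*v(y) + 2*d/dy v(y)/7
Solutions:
 v(y) = C1*exp(7*y)


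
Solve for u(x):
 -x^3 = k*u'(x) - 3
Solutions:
 u(x) = C1 - x^4/(4*k) + 3*x/k


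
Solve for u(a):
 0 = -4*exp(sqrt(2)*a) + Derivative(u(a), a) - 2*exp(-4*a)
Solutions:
 u(a) = C1 + 2*sqrt(2)*exp(sqrt(2)*a) - exp(-4*a)/2


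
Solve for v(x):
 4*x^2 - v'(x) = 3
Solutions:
 v(x) = C1 + 4*x^3/3 - 3*x


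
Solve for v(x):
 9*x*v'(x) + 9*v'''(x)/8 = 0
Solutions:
 v(x) = C1 + Integral(C2*airyai(-2*x) + C3*airybi(-2*x), x)


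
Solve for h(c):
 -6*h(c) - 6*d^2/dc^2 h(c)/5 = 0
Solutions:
 h(c) = C1*sin(sqrt(5)*c) + C2*cos(sqrt(5)*c)


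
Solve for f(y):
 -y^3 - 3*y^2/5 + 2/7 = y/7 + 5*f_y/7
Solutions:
 f(y) = C1 - 7*y^4/20 - 7*y^3/25 - y^2/10 + 2*y/5


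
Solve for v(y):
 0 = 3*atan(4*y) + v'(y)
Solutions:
 v(y) = C1 - 3*y*atan(4*y) + 3*log(16*y^2 + 1)/8


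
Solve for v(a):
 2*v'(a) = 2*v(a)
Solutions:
 v(a) = C1*exp(a)


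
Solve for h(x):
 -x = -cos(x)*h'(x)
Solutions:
 h(x) = C1 + Integral(x/cos(x), x)


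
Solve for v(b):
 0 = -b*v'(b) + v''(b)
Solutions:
 v(b) = C1 + C2*erfi(sqrt(2)*b/2)


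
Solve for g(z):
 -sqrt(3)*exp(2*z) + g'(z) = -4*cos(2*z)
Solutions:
 g(z) = C1 + sqrt(3)*exp(2*z)/2 - 2*sin(2*z)


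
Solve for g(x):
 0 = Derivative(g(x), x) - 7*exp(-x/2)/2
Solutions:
 g(x) = C1 - 7*exp(-x/2)


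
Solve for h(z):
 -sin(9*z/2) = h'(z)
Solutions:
 h(z) = C1 + 2*cos(9*z/2)/9


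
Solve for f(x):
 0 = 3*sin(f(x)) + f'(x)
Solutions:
 f(x) = -acos((-C1 - exp(6*x))/(C1 - exp(6*x))) + 2*pi
 f(x) = acos((-C1 - exp(6*x))/(C1 - exp(6*x)))


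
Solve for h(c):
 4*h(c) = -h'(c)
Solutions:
 h(c) = C1*exp(-4*c)


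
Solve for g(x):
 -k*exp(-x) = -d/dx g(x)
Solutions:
 g(x) = C1 - k*exp(-x)


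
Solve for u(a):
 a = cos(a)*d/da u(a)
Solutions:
 u(a) = C1 + Integral(a/cos(a), a)


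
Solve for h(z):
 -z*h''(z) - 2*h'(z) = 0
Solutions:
 h(z) = C1 + C2/z


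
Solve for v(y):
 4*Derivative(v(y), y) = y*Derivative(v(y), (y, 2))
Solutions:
 v(y) = C1 + C2*y^5


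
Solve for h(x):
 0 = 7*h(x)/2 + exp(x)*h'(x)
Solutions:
 h(x) = C1*exp(7*exp(-x)/2)


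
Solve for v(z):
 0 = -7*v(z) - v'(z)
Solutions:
 v(z) = C1*exp(-7*z)


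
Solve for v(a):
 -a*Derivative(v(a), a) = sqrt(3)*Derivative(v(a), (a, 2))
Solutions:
 v(a) = C1 + C2*erf(sqrt(2)*3^(3/4)*a/6)


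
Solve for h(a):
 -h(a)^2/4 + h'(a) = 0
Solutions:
 h(a) = -4/(C1 + a)


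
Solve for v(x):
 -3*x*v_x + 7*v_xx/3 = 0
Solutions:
 v(x) = C1 + C2*erfi(3*sqrt(14)*x/14)


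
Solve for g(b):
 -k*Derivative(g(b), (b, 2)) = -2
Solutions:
 g(b) = C1 + C2*b + b^2/k


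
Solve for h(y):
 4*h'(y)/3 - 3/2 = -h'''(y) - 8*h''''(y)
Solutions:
 h(y) = C1 + C2*exp(y*(-2 + (48*sqrt(577) + 1153)^(-1/3) + (48*sqrt(577) + 1153)^(1/3))/48)*sin(sqrt(3)*y*(-(48*sqrt(577) + 1153)^(1/3) + (48*sqrt(577) + 1153)^(-1/3))/48) + C3*exp(y*(-2 + (48*sqrt(577) + 1153)^(-1/3) + (48*sqrt(577) + 1153)^(1/3))/48)*cos(sqrt(3)*y*(-(48*sqrt(577) + 1153)^(1/3) + (48*sqrt(577) + 1153)^(-1/3))/48) + C4*exp(-y*((48*sqrt(577) + 1153)^(-1/3) + 1 + (48*sqrt(577) + 1153)^(1/3))/24) + 9*y/8


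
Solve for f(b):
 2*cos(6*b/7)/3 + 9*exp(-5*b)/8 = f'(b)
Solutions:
 f(b) = C1 + 7*sin(6*b/7)/9 - 9*exp(-5*b)/40


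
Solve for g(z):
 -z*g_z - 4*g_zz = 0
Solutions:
 g(z) = C1 + C2*erf(sqrt(2)*z/4)


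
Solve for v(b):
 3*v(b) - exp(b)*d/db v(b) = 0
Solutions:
 v(b) = C1*exp(-3*exp(-b))


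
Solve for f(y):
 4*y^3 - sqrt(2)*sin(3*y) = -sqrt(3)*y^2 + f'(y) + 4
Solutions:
 f(y) = C1 + y^4 + sqrt(3)*y^3/3 - 4*y + sqrt(2)*cos(3*y)/3


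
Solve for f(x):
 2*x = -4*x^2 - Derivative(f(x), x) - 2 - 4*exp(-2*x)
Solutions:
 f(x) = C1 - 4*x^3/3 - x^2 - 2*x + 2*exp(-2*x)


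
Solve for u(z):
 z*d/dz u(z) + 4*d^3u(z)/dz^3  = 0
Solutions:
 u(z) = C1 + Integral(C2*airyai(-2^(1/3)*z/2) + C3*airybi(-2^(1/3)*z/2), z)


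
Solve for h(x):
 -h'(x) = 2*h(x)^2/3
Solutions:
 h(x) = 3/(C1 + 2*x)


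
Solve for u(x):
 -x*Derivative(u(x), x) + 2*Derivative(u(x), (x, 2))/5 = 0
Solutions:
 u(x) = C1 + C2*erfi(sqrt(5)*x/2)


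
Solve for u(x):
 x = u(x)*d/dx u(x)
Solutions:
 u(x) = -sqrt(C1 + x^2)
 u(x) = sqrt(C1 + x^2)


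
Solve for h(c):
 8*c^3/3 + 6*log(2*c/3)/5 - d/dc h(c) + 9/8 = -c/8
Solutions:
 h(c) = C1 + 2*c^4/3 + c^2/16 + 6*c*log(c)/5 - 6*c*log(3)/5 - 3*c/40 + 6*c*log(2)/5


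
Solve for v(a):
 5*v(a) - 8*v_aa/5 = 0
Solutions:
 v(a) = C1*exp(-5*sqrt(2)*a/4) + C2*exp(5*sqrt(2)*a/4)


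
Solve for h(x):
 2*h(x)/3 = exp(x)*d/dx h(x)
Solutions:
 h(x) = C1*exp(-2*exp(-x)/3)


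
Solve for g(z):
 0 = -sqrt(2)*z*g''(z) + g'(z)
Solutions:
 g(z) = C1 + C2*z^(sqrt(2)/2 + 1)


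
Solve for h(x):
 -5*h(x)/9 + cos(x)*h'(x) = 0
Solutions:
 h(x) = C1*(sin(x) + 1)^(5/18)/(sin(x) - 1)^(5/18)


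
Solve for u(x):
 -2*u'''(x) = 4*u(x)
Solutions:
 u(x) = C3*exp(-2^(1/3)*x) + (C1*sin(2^(1/3)*sqrt(3)*x/2) + C2*cos(2^(1/3)*sqrt(3)*x/2))*exp(2^(1/3)*x/2)


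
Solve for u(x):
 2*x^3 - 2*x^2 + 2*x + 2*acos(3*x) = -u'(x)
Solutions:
 u(x) = C1 - x^4/2 + 2*x^3/3 - x^2 - 2*x*acos(3*x) + 2*sqrt(1 - 9*x^2)/3


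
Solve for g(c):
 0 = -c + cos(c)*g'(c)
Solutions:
 g(c) = C1 + Integral(c/cos(c), c)


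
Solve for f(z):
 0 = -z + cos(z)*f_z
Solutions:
 f(z) = C1 + Integral(z/cos(z), z)


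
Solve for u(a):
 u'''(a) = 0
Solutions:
 u(a) = C1 + C2*a + C3*a^2


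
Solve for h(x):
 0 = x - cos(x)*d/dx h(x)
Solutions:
 h(x) = C1 + Integral(x/cos(x), x)


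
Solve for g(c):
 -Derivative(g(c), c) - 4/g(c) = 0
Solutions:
 g(c) = -sqrt(C1 - 8*c)
 g(c) = sqrt(C1 - 8*c)


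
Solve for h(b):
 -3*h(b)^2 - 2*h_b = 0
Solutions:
 h(b) = 2/(C1 + 3*b)


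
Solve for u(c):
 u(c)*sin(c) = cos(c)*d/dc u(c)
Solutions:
 u(c) = C1/cos(c)


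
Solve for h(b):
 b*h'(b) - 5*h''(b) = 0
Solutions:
 h(b) = C1 + C2*erfi(sqrt(10)*b/10)


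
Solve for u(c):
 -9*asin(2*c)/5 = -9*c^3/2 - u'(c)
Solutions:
 u(c) = C1 - 9*c^4/8 + 9*c*asin(2*c)/5 + 9*sqrt(1 - 4*c^2)/10


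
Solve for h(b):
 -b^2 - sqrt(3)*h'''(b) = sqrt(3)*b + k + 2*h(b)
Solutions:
 h(b) = C3*exp(-2^(1/3)*3^(5/6)*b/3) - b^2/2 - sqrt(3)*b/2 - k/2 + (C1*sin(6^(1/3)*b/2) + C2*cos(6^(1/3)*b/2))*exp(2^(1/3)*3^(5/6)*b/6)


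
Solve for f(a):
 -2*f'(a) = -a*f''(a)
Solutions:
 f(a) = C1 + C2*a^3


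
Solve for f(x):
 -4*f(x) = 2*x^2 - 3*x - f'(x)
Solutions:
 f(x) = C1*exp(4*x) - x^2/2 + x/2 + 1/8


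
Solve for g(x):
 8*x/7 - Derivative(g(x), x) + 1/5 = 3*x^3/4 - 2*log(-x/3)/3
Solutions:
 g(x) = C1 - 3*x^4/16 + 4*x^2/7 + 2*x*log(-x)/3 + x*(-10*log(3) - 7)/15


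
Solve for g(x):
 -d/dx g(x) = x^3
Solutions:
 g(x) = C1 - x^4/4


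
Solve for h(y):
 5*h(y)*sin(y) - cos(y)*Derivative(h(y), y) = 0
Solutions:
 h(y) = C1/cos(y)^5


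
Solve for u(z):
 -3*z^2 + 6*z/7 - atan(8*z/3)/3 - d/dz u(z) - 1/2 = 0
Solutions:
 u(z) = C1 - z^3 + 3*z^2/7 - z*atan(8*z/3)/3 - z/2 + log(64*z^2 + 9)/16


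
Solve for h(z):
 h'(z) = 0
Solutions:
 h(z) = C1


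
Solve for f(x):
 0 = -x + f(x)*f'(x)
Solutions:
 f(x) = -sqrt(C1 + x^2)
 f(x) = sqrt(C1 + x^2)


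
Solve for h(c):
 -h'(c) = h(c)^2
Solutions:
 h(c) = 1/(C1 + c)


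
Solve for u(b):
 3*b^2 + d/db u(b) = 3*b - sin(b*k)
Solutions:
 u(b) = C1 - b^3 + 3*b^2/2 + cos(b*k)/k


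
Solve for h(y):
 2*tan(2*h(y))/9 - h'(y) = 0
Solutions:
 h(y) = -asin(C1*exp(4*y/9))/2 + pi/2
 h(y) = asin(C1*exp(4*y/9))/2


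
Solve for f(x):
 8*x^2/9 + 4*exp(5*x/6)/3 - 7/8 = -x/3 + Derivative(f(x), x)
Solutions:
 f(x) = C1 + 8*x^3/27 + x^2/6 - 7*x/8 + 8*exp(5*x/6)/5


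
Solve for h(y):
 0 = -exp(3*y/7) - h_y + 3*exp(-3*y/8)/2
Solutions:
 h(y) = C1 - 7*exp(3*y/7)/3 - 4*exp(-3*y/8)


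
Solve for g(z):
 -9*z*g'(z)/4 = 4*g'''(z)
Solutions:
 g(z) = C1 + Integral(C2*airyai(-6^(2/3)*z/4) + C3*airybi(-6^(2/3)*z/4), z)


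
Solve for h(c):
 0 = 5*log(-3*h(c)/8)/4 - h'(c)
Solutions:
 -4*Integral(1/(log(-_y) - 3*log(2) + log(3)), (_y, h(c)))/5 = C1 - c


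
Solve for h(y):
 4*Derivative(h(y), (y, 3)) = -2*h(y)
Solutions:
 h(y) = C3*exp(-2^(2/3)*y/2) + (C1*sin(2^(2/3)*sqrt(3)*y/4) + C2*cos(2^(2/3)*sqrt(3)*y/4))*exp(2^(2/3)*y/4)


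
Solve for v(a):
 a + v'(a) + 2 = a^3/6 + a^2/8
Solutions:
 v(a) = C1 + a^4/24 + a^3/24 - a^2/2 - 2*a


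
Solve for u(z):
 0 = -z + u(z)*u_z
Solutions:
 u(z) = -sqrt(C1 + z^2)
 u(z) = sqrt(C1 + z^2)


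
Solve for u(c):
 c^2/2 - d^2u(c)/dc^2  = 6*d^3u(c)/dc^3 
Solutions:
 u(c) = C1 + C2*c + C3*exp(-c/6) + c^4/24 - c^3 + 18*c^2


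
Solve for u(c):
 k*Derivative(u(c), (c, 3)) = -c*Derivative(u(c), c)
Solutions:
 u(c) = C1 + Integral(C2*airyai(c*(-1/k)^(1/3)) + C3*airybi(c*(-1/k)^(1/3)), c)


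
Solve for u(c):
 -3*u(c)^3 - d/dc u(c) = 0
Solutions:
 u(c) = -sqrt(2)*sqrt(-1/(C1 - 3*c))/2
 u(c) = sqrt(2)*sqrt(-1/(C1 - 3*c))/2


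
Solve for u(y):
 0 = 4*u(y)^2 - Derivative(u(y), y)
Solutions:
 u(y) = -1/(C1 + 4*y)


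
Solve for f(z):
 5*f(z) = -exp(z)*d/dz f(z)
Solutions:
 f(z) = C1*exp(5*exp(-z))


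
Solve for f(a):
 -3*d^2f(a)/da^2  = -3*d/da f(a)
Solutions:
 f(a) = C1 + C2*exp(a)


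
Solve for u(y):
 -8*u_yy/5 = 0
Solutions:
 u(y) = C1 + C2*y


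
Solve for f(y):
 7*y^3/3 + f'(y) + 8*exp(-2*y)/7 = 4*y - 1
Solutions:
 f(y) = C1 - 7*y^4/12 + 2*y^2 - y + 4*exp(-2*y)/7


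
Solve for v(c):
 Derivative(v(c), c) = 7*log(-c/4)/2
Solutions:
 v(c) = C1 + 7*c*log(-c)/2 + c*(-7*log(2) - 7/2)


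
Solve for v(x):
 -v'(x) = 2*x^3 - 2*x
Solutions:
 v(x) = C1 - x^4/2 + x^2


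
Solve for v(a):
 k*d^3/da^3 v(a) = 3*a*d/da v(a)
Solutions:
 v(a) = C1 + Integral(C2*airyai(3^(1/3)*a*(1/k)^(1/3)) + C3*airybi(3^(1/3)*a*(1/k)^(1/3)), a)


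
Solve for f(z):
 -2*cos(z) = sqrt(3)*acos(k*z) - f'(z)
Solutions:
 f(z) = C1 + sqrt(3)*Piecewise((z*acos(k*z) - sqrt(-k^2*z^2 + 1)/k, Ne(k, 0)), (pi*z/2, True)) + 2*sin(z)


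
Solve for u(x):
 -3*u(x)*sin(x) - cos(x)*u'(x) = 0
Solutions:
 u(x) = C1*cos(x)^3


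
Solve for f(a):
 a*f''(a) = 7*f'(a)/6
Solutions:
 f(a) = C1 + C2*a^(13/6)


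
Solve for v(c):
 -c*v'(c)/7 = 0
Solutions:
 v(c) = C1


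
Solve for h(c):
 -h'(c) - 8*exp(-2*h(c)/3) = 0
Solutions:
 h(c) = 3*log(-sqrt(C1 - 8*c)) - 3*log(3) + 3*log(6)/2
 h(c) = 3*log(C1 - 8*c)/2 - 3*log(3) + 3*log(6)/2


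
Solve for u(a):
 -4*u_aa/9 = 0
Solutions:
 u(a) = C1 + C2*a


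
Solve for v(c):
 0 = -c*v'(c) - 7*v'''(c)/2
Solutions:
 v(c) = C1 + Integral(C2*airyai(-2^(1/3)*7^(2/3)*c/7) + C3*airybi(-2^(1/3)*7^(2/3)*c/7), c)


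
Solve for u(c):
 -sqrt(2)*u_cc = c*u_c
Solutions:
 u(c) = C1 + C2*erf(2^(1/4)*c/2)


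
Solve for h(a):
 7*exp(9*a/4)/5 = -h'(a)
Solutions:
 h(a) = C1 - 28*exp(9*a/4)/45


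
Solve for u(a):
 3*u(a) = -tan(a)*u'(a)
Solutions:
 u(a) = C1/sin(a)^3


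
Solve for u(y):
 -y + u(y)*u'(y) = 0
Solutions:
 u(y) = -sqrt(C1 + y^2)
 u(y) = sqrt(C1 + y^2)


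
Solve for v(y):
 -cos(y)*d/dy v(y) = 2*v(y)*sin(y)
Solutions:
 v(y) = C1*cos(y)^2


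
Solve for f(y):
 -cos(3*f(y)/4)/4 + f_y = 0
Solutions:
 -y/4 - 2*log(sin(3*f(y)/4) - 1)/3 + 2*log(sin(3*f(y)/4) + 1)/3 = C1


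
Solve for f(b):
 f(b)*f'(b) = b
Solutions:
 f(b) = -sqrt(C1 + b^2)
 f(b) = sqrt(C1 + b^2)


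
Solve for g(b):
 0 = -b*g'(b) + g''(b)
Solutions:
 g(b) = C1 + C2*erfi(sqrt(2)*b/2)


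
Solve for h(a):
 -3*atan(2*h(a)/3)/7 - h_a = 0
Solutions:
 Integral(1/atan(2*_y/3), (_y, h(a))) = C1 - 3*a/7


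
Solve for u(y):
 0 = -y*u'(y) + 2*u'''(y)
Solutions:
 u(y) = C1 + Integral(C2*airyai(2^(2/3)*y/2) + C3*airybi(2^(2/3)*y/2), y)


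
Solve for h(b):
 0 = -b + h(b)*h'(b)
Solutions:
 h(b) = -sqrt(C1 + b^2)
 h(b) = sqrt(C1 + b^2)


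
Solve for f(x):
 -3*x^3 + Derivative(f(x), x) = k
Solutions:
 f(x) = C1 + k*x + 3*x^4/4


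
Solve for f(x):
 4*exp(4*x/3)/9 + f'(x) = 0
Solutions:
 f(x) = C1 - exp(4*x/3)/3


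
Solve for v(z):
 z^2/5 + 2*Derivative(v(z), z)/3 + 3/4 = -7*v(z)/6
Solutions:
 v(z) = C1*exp(-7*z/4) - 6*z^2/35 + 48*z/245 - 2589/3430


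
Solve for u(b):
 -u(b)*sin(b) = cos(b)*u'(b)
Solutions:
 u(b) = C1*cos(b)


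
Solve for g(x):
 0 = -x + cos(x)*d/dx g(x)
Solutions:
 g(x) = C1 + Integral(x/cos(x), x)


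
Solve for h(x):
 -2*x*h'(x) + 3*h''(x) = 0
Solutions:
 h(x) = C1 + C2*erfi(sqrt(3)*x/3)


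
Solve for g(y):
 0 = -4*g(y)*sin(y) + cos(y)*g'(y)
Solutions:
 g(y) = C1/cos(y)^4


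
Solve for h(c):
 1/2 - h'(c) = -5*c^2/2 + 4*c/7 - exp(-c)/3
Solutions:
 h(c) = C1 + 5*c^3/6 - 2*c^2/7 + c/2 - exp(-c)/3


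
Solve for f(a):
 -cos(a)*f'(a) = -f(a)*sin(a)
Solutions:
 f(a) = C1/cos(a)


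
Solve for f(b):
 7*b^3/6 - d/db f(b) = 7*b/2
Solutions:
 f(b) = C1 + 7*b^4/24 - 7*b^2/4


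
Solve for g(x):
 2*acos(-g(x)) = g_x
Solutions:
 Integral(1/acos(-_y), (_y, g(x))) = C1 + 2*x


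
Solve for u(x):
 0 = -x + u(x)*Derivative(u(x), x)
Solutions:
 u(x) = -sqrt(C1 + x^2)
 u(x) = sqrt(C1 + x^2)


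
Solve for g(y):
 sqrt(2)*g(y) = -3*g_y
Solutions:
 g(y) = C1*exp(-sqrt(2)*y/3)


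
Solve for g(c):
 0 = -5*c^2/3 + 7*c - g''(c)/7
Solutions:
 g(c) = C1 + C2*c - 35*c^4/36 + 49*c^3/6


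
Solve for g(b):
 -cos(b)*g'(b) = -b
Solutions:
 g(b) = C1 + Integral(b/cos(b), b)


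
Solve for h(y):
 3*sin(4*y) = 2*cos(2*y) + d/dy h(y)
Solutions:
 h(y) = C1 - sin(2*y) - 3*cos(4*y)/4


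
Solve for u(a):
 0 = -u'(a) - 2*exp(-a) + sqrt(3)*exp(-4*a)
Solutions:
 u(a) = C1 + 2*exp(-a) - sqrt(3)*exp(-4*a)/4


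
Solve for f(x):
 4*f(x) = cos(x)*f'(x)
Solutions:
 f(x) = C1*(sin(x)^2 + 2*sin(x) + 1)/(sin(x)^2 - 2*sin(x) + 1)


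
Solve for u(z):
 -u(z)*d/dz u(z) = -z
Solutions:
 u(z) = -sqrt(C1 + z^2)
 u(z) = sqrt(C1 + z^2)


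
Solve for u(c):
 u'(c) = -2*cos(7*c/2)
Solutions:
 u(c) = C1 - 4*sin(7*c/2)/7


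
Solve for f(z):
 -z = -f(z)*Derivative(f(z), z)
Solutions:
 f(z) = -sqrt(C1 + z^2)
 f(z) = sqrt(C1 + z^2)


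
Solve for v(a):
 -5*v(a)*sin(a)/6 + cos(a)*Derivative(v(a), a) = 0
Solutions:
 v(a) = C1/cos(a)^(5/6)


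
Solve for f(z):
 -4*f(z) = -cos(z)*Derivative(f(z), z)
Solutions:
 f(z) = C1*(sin(z)^2 + 2*sin(z) + 1)/(sin(z)^2 - 2*sin(z) + 1)


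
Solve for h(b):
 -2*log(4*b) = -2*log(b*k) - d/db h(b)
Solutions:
 h(b) = C1 + 2*b*(-log(k) + 2*log(2))


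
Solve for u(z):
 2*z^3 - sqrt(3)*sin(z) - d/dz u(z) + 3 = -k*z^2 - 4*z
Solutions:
 u(z) = C1 + k*z^3/3 + z^4/2 + 2*z^2 + 3*z + sqrt(3)*cos(z)


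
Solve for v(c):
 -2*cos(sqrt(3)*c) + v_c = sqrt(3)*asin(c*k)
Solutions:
 v(c) = C1 + sqrt(3)*Piecewise((c*asin(c*k) + sqrt(-c^2*k^2 + 1)/k, Ne(k, 0)), (0, True)) + 2*sqrt(3)*sin(sqrt(3)*c)/3


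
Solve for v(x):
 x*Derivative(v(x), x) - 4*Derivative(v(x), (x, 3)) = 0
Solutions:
 v(x) = C1 + Integral(C2*airyai(2^(1/3)*x/2) + C3*airybi(2^(1/3)*x/2), x)


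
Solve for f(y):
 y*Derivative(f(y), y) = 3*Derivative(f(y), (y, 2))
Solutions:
 f(y) = C1 + C2*erfi(sqrt(6)*y/6)


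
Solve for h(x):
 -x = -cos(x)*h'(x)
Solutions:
 h(x) = C1 + Integral(x/cos(x), x)


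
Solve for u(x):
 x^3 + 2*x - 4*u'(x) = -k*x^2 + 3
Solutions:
 u(x) = C1 + k*x^3/12 + x^4/16 + x^2/4 - 3*x/4


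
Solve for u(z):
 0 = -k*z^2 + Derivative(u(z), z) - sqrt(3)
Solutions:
 u(z) = C1 + k*z^3/3 + sqrt(3)*z


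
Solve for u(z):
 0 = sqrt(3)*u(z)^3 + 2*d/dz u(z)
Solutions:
 u(z) = -sqrt(-1/(C1 - sqrt(3)*z))
 u(z) = sqrt(-1/(C1 - sqrt(3)*z))


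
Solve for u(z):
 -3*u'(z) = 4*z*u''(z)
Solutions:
 u(z) = C1 + C2*z^(1/4)


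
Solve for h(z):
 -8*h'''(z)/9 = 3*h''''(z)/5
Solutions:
 h(z) = C1 + C2*z + C3*z^2 + C4*exp(-40*z/27)


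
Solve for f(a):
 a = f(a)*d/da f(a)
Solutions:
 f(a) = -sqrt(C1 + a^2)
 f(a) = sqrt(C1 + a^2)


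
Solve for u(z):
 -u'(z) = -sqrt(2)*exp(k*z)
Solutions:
 u(z) = C1 + sqrt(2)*exp(k*z)/k


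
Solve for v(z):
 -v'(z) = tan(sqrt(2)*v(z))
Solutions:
 v(z) = sqrt(2)*(pi - asin(C1*exp(-sqrt(2)*z)))/2
 v(z) = sqrt(2)*asin(C1*exp(-sqrt(2)*z))/2


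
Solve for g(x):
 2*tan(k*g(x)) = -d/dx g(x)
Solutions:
 g(x) = Piecewise((-asin(exp(C1*k - 2*k*x))/k + pi/k, Ne(k, 0)), (nan, True))
 g(x) = Piecewise((asin(exp(C1*k - 2*k*x))/k, Ne(k, 0)), (nan, True))


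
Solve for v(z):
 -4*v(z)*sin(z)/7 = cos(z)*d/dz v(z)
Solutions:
 v(z) = C1*cos(z)^(4/7)


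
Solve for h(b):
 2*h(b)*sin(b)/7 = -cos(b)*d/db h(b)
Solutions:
 h(b) = C1*cos(b)^(2/7)


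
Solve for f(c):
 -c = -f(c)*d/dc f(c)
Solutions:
 f(c) = -sqrt(C1 + c^2)
 f(c) = sqrt(C1 + c^2)


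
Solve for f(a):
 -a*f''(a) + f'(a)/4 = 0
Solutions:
 f(a) = C1 + C2*a^(5/4)


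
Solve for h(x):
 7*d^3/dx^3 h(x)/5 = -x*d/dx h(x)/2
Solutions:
 h(x) = C1 + Integral(C2*airyai(-14^(2/3)*5^(1/3)*x/14) + C3*airybi(-14^(2/3)*5^(1/3)*x/14), x)


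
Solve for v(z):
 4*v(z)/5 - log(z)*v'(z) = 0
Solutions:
 v(z) = C1*exp(4*li(z)/5)


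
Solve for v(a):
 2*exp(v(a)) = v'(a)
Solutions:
 v(a) = log(-1/(C1 + 2*a))


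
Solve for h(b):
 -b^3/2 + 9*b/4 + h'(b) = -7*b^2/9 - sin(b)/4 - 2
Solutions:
 h(b) = C1 + b^4/8 - 7*b^3/27 - 9*b^2/8 - 2*b + cos(b)/4


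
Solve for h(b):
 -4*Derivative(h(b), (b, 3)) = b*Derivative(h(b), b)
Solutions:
 h(b) = C1 + Integral(C2*airyai(-2^(1/3)*b/2) + C3*airybi(-2^(1/3)*b/2), b)


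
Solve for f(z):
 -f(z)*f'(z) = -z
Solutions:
 f(z) = -sqrt(C1 + z^2)
 f(z) = sqrt(C1 + z^2)


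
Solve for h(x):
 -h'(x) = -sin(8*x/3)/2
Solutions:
 h(x) = C1 - 3*cos(8*x/3)/16


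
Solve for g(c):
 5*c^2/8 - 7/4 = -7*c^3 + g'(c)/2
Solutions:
 g(c) = C1 + 7*c^4/2 + 5*c^3/12 - 7*c/2


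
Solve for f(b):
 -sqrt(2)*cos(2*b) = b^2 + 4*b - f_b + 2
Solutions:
 f(b) = C1 + b^3/3 + 2*b^2 + 2*b + sqrt(2)*sin(2*b)/2


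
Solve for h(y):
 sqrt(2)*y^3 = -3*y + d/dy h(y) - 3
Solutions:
 h(y) = C1 + sqrt(2)*y^4/4 + 3*y^2/2 + 3*y


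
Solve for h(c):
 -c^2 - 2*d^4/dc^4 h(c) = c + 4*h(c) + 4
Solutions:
 h(c) = -c^2/4 - c/4 + (C1*sin(2^(3/4)*c/2) + C2*cos(2^(3/4)*c/2))*exp(-2^(3/4)*c/2) + (C3*sin(2^(3/4)*c/2) + C4*cos(2^(3/4)*c/2))*exp(2^(3/4)*c/2) - 1


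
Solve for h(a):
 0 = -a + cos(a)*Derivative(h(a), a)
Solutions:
 h(a) = C1 + Integral(a/cos(a), a)


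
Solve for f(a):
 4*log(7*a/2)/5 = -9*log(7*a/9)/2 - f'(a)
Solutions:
 f(a) = C1 - 53*a*log(a)/10 - 53*a*log(7)/10 + 4*a*log(2)/5 + 53*a/10 + 9*a*log(3)


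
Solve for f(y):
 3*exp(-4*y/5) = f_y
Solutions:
 f(y) = C1 - 15*exp(-4*y/5)/4


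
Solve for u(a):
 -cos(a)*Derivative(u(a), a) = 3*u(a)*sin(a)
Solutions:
 u(a) = C1*cos(a)^3


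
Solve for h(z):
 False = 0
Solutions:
 h(z) = C1 + zoo*z - log(cos(z))/2


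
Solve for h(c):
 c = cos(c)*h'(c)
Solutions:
 h(c) = C1 + Integral(c/cos(c), c)


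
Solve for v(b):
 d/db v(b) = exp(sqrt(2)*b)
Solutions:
 v(b) = C1 + sqrt(2)*exp(sqrt(2)*b)/2


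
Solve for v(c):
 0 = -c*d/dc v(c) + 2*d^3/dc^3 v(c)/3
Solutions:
 v(c) = C1 + Integral(C2*airyai(2^(2/3)*3^(1/3)*c/2) + C3*airybi(2^(2/3)*3^(1/3)*c/2), c)


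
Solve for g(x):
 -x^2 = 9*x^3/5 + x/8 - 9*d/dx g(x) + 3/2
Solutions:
 g(x) = C1 + x^4/20 + x^3/27 + x^2/144 + x/6


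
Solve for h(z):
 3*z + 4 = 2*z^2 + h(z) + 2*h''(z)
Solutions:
 h(z) = C1*sin(sqrt(2)*z/2) + C2*cos(sqrt(2)*z/2) - 2*z^2 + 3*z + 12


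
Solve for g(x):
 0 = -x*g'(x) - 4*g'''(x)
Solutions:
 g(x) = C1 + Integral(C2*airyai(-2^(1/3)*x/2) + C3*airybi(-2^(1/3)*x/2), x)


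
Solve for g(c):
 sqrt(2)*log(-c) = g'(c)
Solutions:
 g(c) = C1 + sqrt(2)*c*log(-c) - sqrt(2)*c


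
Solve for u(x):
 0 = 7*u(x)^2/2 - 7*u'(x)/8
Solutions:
 u(x) = -1/(C1 + 4*x)


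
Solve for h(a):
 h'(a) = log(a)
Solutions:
 h(a) = C1 + a*log(a) - a


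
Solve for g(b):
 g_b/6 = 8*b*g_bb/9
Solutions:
 g(b) = C1 + C2*b^(19/16)


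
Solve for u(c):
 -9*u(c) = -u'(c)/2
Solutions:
 u(c) = C1*exp(18*c)


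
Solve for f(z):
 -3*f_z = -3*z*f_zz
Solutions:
 f(z) = C1 + C2*z^2


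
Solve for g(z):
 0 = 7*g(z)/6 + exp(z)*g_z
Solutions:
 g(z) = C1*exp(7*exp(-z)/6)


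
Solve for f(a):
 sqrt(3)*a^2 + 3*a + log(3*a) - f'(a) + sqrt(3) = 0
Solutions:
 f(a) = C1 + sqrt(3)*a^3/3 + 3*a^2/2 + a*log(a) - a + a*log(3) + sqrt(3)*a


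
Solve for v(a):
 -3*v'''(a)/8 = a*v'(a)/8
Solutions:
 v(a) = C1 + Integral(C2*airyai(-3^(2/3)*a/3) + C3*airybi(-3^(2/3)*a/3), a)


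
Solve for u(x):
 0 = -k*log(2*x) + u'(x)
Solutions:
 u(x) = C1 + k*x*log(x) - k*x + k*x*log(2)


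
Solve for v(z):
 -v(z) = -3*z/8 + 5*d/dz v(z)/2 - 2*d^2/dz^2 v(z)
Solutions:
 v(z) = C1*exp(z*(5 - sqrt(57))/8) + C2*exp(z*(5 + sqrt(57))/8) + 3*z/8 - 15/16


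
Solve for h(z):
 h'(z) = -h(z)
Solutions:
 h(z) = C1*exp(-z)


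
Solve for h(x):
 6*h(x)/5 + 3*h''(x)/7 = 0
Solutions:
 h(x) = C1*sin(sqrt(70)*x/5) + C2*cos(sqrt(70)*x/5)


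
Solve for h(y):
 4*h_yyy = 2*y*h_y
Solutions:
 h(y) = C1 + Integral(C2*airyai(2^(2/3)*y/2) + C3*airybi(2^(2/3)*y/2), y)


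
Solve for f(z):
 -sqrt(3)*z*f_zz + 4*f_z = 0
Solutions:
 f(z) = C1 + C2*z^(1 + 4*sqrt(3)/3)


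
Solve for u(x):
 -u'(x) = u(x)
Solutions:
 u(x) = C1*exp(-x)


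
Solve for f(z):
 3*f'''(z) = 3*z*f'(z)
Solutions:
 f(z) = C1 + Integral(C2*airyai(z) + C3*airybi(z), z)


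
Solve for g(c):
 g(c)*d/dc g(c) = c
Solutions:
 g(c) = -sqrt(C1 + c^2)
 g(c) = sqrt(C1 + c^2)


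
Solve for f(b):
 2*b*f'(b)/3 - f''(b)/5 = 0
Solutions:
 f(b) = C1 + C2*erfi(sqrt(15)*b/3)


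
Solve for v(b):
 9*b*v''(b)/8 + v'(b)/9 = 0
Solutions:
 v(b) = C1 + C2*b^(73/81)


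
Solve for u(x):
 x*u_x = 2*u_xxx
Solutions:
 u(x) = C1 + Integral(C2*airyai(2^(2/3)*x/2) + C3*airybi(2^(2/3)*x/2), x)


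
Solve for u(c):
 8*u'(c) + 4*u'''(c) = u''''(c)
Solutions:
 u(c) = C1 + C2*exp(c*(-2^(2/3)*(3*sqrt(177) + 43)^(1/3) - 8*2^(1/3)/(3*sqrt(177) + 43)^(1/3) + 8)/6)*sin(2^(1/3)*sqrt(3)*c*(-2^(1/3)*(3*sqrt(177) + 43)^(1/3) + 8/(3*sqrt(177) + 43)^(1/3))/6) + C3*exp(c*(-2^(2/3)*(3*sqrt(177) + 43)^(1/3) - 8*2^(1/3)/(3*sqrt(177) + 43)^(1/3) + 8)/6)*cos(2^(1/3)*sqrt(3)*c*(-2^(1/3)*(3*sqrt(177) + 43)^(1/3) + 8/(3*sqrt(177) + 43)^(1/3))/6) + C4*exp(c*(8*2^(1/3)/(3*sqrt(177) + 43)^(1/3) + 4 + 2^(2/3)*(3*sqrt(177) + 43)^(1/3))/3)


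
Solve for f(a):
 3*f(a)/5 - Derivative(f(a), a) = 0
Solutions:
 f(a) = C1*exp(3*a/5)


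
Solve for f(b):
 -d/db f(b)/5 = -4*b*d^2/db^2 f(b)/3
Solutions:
 f(b) = C1 + C2*b^(23/20)


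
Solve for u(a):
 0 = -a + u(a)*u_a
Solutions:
 u(a) = -sqrt(C1 + a^2)
 u(a) = sqrt(C1 + a^2)


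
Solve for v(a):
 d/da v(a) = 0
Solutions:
 v(a) = C1


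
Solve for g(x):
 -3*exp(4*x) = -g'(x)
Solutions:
 g(x) = C1 + 3*exp(4*x)/4


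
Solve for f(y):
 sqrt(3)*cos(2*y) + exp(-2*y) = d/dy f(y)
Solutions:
 f(y) = C1 + sqrt(3)*sin(2*y)/2 - exp(-2*y)/2


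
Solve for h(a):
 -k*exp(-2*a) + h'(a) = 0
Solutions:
 h(a) = C1 - k*exp(-2*a)/2


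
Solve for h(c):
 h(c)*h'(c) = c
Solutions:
 h(c) = -sqrt(C1 + c^2)
 h(c) = sqrt(C1 + c^2)


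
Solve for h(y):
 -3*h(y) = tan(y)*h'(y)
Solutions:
 h(y) = C1/sin(y)^3


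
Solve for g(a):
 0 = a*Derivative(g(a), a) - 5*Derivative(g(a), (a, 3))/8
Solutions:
 g(a) = C1 + Integral(C2*airyai(2*5^(2/3)*a/5) + C3*airybi(2*5^(2/3)*a/5), a)


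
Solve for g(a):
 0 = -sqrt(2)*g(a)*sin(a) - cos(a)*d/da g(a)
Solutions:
 g(a) = C1*cos(a)^(sqrt(2))


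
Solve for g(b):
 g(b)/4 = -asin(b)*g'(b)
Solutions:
 g(b) = C1*exp(-Integral(1/asin(b), b)/4)


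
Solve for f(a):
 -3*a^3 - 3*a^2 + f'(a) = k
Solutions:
 f(a) = C1 + 3*a^4/4 + a^3 + a*k


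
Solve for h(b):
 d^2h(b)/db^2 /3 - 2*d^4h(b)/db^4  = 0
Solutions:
 h(b) = C1 + C2*b + C3*exp(-sqrt(6)*b/6) + C4*exp(sqrt(6)*b/6)


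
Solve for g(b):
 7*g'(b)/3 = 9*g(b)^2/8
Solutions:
 g(b) = -56/(C1 + 27*b)


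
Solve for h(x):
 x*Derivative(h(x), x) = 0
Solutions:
 h(x) = C1


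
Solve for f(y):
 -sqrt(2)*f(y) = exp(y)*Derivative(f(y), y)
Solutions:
 f(y) = C1*exp(sqrt(2)*exp(-y))


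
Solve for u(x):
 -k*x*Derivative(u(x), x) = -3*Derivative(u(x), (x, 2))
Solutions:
 u(x) = Piecewise((-sqrt(6)*sqrt(pi)*C1*erf(sqrt(6)*x*sqrt(-k)/6)/(2*sqrt(-k)) - C2, (k > 0) | (k < 0)), (-C1*x - C2, True))


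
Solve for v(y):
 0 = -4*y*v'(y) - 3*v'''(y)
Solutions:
 v(y) = C1 + Integral(C2*airyai(-6^(2/3)*y/3) + C3*airybi(-6^(2/3)*y/3), y)


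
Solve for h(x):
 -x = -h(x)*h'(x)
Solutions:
 h(x) = -sqrt(C1 + x^2)
 h(x) = sqrt(C1 + x^2)


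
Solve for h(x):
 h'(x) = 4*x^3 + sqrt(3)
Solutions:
 h(x) = C1 + x^4 + sqrt(3)*x


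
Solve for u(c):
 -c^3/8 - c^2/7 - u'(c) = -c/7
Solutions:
 u(c) = C1 - c^4/32 - c^3/21 + c^2/14


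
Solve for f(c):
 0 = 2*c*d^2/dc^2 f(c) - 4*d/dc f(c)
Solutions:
 f(c) = C1 + C2*c^3


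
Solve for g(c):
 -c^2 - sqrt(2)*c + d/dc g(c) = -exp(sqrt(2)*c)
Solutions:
 g(c) = C1 + c^3/3 + sqrt(2)*c^2/2 - sqrt(2)*exp(sqrt(2)*c)/2


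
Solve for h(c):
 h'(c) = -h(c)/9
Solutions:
 h(c) = C1*exp(-c/9)


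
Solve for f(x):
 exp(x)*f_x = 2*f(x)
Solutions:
 f(x) = C1*exp(-2*exp(-x))


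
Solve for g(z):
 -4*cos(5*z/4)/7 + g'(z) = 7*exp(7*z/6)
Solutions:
 g(z) = C1 + 6*exp(7*z/6) + 16*sin(5*z/4)/35


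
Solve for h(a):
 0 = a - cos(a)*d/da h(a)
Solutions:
 h(a) = C1 + Integral(a/cos(a), a)


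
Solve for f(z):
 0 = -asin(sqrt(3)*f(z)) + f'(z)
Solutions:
 Integral(1/asin(sqrt(3)*_y), (_y, f(z))) = C1 + z


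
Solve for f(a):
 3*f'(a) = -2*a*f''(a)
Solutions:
 f(a) = C1 + C2/sqrt(a)


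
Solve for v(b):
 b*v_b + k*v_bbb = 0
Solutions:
 v(b) = C1 + Integral(C2*airyai(b*(-1/k)^(1/3)) + C3*airybi(b*(-1/k)^(1/3)), b)


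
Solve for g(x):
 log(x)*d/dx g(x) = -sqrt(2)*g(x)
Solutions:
 g(x) = C1*exp(-sqrt(2)*li(x))


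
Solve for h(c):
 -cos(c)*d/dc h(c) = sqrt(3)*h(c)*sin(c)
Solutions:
 h(c) = C1*cos(c)^(sqrt(3))


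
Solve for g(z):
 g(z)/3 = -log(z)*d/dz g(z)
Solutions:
 g(z) = C1*exp(-li(z)/3)


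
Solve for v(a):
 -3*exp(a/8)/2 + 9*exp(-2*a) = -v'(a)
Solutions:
 v(a) = C1 + 12*exp(a/8) + 9*exp(-2*a)/2


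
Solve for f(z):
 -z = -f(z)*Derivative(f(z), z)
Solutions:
 f(z) = -sqrt(C1 + z^2)
 f(z) = sqrt(C1 + z^2)


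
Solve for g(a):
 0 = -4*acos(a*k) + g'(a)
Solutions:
 g(a) = C1 + 4*Piecewise((a*acos(a*k) - sqrt(-a^2*k^2 + 1)/k, Ne(k, 0)), (pi*a/2, True))


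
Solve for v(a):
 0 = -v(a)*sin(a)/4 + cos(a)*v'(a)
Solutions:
 v(a) = C1/cos(a)^(1/4)


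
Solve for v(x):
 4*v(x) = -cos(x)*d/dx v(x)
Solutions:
 v(x) = C1*(sin(x)^2 - 2*sin(x) + 1)/(sin(x)^2 + 2*sin(x) + 1)


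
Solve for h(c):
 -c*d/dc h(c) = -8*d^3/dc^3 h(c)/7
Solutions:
 h(c) = C1 + Integral(C2*airyai(7^(1/3)*c/2) + C3*airybi(7^(1/3)*c/2), c)


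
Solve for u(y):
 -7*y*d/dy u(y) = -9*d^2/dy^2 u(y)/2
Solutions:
 u(y) = C1 + C2*erfi(sqrt(7)*y/3)


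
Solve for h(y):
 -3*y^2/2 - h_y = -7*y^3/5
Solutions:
 h(y) = C1 + 7*y^4/20 - y^3/2


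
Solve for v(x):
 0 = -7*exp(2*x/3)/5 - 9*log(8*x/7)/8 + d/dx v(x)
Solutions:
 v(x) = C1 + 9*x*log(x)/8 + 9*x*(-log(7) - 1 + 3*log(2))/8 + 21*exp(2*x/3)/10


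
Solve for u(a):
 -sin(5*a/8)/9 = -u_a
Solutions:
 u(a) = C1 - 8*cos(5*a/8)/45


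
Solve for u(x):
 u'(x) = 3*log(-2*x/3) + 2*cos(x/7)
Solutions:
 u(x) = C1 + 3*x*log(-x) - 3*x*log(3) - 3*x + 3*x*log(2) + 14*sin(x/7)


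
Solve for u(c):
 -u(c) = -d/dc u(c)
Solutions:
 u(c) = C1*exp(c)


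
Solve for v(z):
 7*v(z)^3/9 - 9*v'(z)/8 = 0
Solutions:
 v(z) = -9*sqrt(2)*sqrt(-1/(C1 + 56*z))/2
 v(z) = 9*sqrt(2)*sqrt(-1/(C1 + 56*z))/2


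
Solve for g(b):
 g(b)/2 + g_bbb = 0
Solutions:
 g(b) = C3*exp(-2^(2/3)*b/2) + (C1*sin(2^(2/3)*sqrt(3)*b/4) + C2*cos(2^(2/3)*sqrt(3)*b/4))*exp(2^(2/3)*b/4)


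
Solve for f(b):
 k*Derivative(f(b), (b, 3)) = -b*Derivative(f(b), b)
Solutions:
 f(b) = C1 + Integral(C2*airyai(b*(-1/k)^(1/3)) + C3*airybi(b*(-1/k)^(1/3)), b)


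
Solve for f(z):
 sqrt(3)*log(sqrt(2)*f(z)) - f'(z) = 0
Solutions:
 -2*sqrt(3)*Integral(1/(2*log(_y) + log(2)), (_y, f(z)))/3 = C1 - z


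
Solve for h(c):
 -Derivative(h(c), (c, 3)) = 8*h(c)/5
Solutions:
 h(c) = C3*exp(-2*5^(2/3)*c/5) + (C1*sin(sqrt(3)*5^(2/3)*c/5) + C2*cos(sqrt(3)*5^(2/3)*c/5))*exp(5^(2/3)*c/5)


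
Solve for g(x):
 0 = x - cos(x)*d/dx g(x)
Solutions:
 g(x) = C1 + Integral(x/cos(x), x)


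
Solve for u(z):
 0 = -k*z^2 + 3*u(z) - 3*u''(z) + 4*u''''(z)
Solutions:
 u(z) = k*z^2/3 + 2*k/3 + (C1*sin(sqrt(2)*3^(1/4)*z*sin(atan(sqrt(39)/3)/2)/2) + C2*cos(sqrt(2)*3^(1/4)*z*sin(atan(sqrt(39)/3)/2)/2))*exp(-sqrt(2)*3^(1/4)*z*cos(atan(sqrt(39)/3)/2)/2) + (C3*sin(sqrt(2)*3^(1/4)*z*sin(atan(sqrt(39)/3)/2)/2) + C4*cos(sqrt(2)*3^(1/4)*z*sin(atan(sqrt(39)/3)/2)/2))*exp(sqrt(2)*3^(1/4)*z*cos(atan(sqrt(39)/3)/2)/2)


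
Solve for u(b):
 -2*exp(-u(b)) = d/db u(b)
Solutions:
 u(b) = log(C1 - 2*b)


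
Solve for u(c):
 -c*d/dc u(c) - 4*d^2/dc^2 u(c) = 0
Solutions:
 u(c) = C1 + C2*erf(sqrt(2)*c/4)


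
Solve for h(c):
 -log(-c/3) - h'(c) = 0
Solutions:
 h(c) = C1 - c*log(-c) + c*(1 + log(3))


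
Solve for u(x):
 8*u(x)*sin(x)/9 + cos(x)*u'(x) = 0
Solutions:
 u(x) = C1*cos(x)^(8/9)


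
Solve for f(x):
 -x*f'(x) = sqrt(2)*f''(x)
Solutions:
 f(x) = C1 + C2*erf(2^(1/4)*x/2)


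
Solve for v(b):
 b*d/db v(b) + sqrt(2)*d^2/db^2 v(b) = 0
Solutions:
 v(b) = C1 + C2*erf(2^(1/4)*b/2)


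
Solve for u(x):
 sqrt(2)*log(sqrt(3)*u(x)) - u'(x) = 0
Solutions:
 -sqrt(2)*Integral(1/(2*log(_y) + log(3)), (_y, u(x))) = C1 - x


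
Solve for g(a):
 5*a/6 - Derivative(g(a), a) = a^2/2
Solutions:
 g(a) = C1 - a^3/6 + 5*a^2/12


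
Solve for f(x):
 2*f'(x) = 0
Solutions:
 f(x) = C1


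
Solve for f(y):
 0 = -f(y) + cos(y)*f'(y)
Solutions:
 f(y) = C1*sqrt(sin(y) + 1)/sqrt(sin(y) - 1)
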